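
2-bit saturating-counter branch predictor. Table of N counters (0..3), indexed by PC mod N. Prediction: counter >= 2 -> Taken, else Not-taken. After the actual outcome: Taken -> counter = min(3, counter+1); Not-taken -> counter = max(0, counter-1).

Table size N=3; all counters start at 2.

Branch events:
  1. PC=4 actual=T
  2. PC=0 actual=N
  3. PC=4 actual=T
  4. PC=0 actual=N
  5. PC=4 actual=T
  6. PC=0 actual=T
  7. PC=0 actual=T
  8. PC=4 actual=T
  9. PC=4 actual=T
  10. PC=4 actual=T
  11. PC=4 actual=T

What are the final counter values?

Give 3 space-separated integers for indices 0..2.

Answer: 2 3 2

Derivation:
Ev 1: PC=4 idx=1 pred=T actual=T -> ctr[1]=3
Ev 2: PC=0 idx=0 pred=T actual=N -> ctr[0]=1
Ev 3: PC=4 idx=1 pred=T actual=T -> ctr[1]=3
Ev 4: PC=0 idx=0 pred=N actual=N -> ctr[0]=0
Ev 5: PC=4 idx=1 pred=T actual=T -> ctr[1]=3
Ev 6: PC=0 idx=0 pred=N actual=T -> ctr[0]=1
Ev 7: PC=0 idx=0 pred=N actual=T -> ctr[0]=2
Ev 8: PC=4 idx=1 pred=T actual=T -> ctr[1]=3
Ev 9: PC=4 idx=1 pred=T actual=T -> ctr[1]=3
Ev 10: PC=4 idx=1 pred=T actual=T -> ctr[1]=3
Ev 11: PC=4 idx=1 pred=T actual=T -> ctr[1]=3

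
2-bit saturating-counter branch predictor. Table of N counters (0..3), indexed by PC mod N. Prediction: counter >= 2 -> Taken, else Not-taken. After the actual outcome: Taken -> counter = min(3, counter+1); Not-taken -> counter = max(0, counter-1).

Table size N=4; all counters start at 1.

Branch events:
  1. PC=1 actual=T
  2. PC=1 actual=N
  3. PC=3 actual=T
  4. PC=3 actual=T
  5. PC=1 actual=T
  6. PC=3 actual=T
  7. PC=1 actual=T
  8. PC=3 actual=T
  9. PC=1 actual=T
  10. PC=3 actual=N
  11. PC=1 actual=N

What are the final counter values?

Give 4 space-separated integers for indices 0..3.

Answer: 1 2 1 2

Derivation:
Ev 1: PC=1 idx=1 pred=N actual=T -> ctr[1]=2
Ev 2: PC=1 idx=1 pred=T actual=N -> ctr[1]=1
Ev 3: PC=3 idx=3 pred=N actual=T -> ctr[3]=2
Ev 4: PC=3 idx=3 pred=T actual=T -> ctr[3]=3
Ev 5: PC=1 idx=1 pred=N actual=T -> ctr[1]=2
Ev 6: PC=3 idx=3 pred=T actual=T -> ctr[3]=3
Ev 7: PC=1 idx=1 pred=T actual=T -> ctr[1]=3
Ev 8: PC=3 idx=3 pred=T actual=T -> ctr[3]=3
Ev 9: PC=1 idx=1 pred=T actual=T -> ctr[1]=3
Ev 10: PC=3 idx=3 pred=T actual=N -> ctr[3]=2
Ev 11: PC=1 idx=1 pred=T actual=N -> ctr[1]=2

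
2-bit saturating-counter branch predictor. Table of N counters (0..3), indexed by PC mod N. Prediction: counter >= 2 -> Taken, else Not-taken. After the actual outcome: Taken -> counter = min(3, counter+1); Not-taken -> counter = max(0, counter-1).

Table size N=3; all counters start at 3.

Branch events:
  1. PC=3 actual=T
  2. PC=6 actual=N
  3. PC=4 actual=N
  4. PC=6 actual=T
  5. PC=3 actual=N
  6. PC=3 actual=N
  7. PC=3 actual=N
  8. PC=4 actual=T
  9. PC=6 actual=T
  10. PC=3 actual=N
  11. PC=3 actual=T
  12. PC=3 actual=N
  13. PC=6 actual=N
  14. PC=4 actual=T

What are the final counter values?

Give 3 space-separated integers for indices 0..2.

Answer: 0 3 3

Derivation:
Ev 1: PC=3 idx=0 pred=T actual=T -> ctr[0]=3
Ev 2: PC=6 idx=0 pred=T actual=N -> ctr[0]=2
Ev 3: PC=4 idx=1 pred=T actual=N -> ctr[1]=2
Ev 4: PC=6 idx=0 pred=T actual=T -> ctr[0]=3
Ev 5: PC=3 idx=0 pred=T actual=N -> ctr[0]=2
Ev 6: PC=3 idx=0 pred=T actual=N -> ctr[0]=1
Ev 7: PC=3 idx=0 pred=N actual=N -> ctr[0]=0
Ev 8: PC=4 idx=1 pred=T actual=T -> ctr[1]=3
Ev 9: PC=6 idx=0 pred=N actual=T -> ctr[0]=1
Ev 10: PC=3 idx=0 pred=N actual=N -> ctr[0]=0
Ev 11: PC=3 idx=0 pred=N actual=T -> ctr[0]=1
Ev 12: PC=3 idx=0 pred=N actual=N -> ctr[0]=0
Ev 13: PC=6 idx=0 pred=N actual=N -> ctr[0]=0
Ev 14: PC=4 idx=1 pred=T actual=T -> ctr[1]=3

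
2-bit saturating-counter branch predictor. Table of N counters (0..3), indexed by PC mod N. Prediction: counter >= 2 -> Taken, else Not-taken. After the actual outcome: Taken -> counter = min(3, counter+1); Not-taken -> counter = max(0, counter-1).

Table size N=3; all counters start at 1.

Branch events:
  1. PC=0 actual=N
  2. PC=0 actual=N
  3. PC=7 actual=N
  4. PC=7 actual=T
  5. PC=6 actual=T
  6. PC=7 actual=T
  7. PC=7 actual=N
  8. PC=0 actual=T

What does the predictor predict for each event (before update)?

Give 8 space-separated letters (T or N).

Ev 1: PC=0 idx=0 pred=N actual=N -> ctr[0]=0
Ev 2: PC=0 idx=0 pred=N actual=N -> ctr[0]=0
Ev 3: PC=7 idx=1 pred=N actual=N -> ctr[1]=0
Ev 4: PC=7 idx=1 pred=N actual=T -> ctr[1]=1
Ev 5: PC=6 idx=0 pred=N actual=T -> ctr[0]=1
Ev 6: PC=7 idx=1 pred=N actual=T -> ctr[1]=2
Ev 7: PC=7 idx=1 pred=T actual=N -> ctr[1]=1
Ev 8: PC=0 idx=0 pred=N actual=T -> ctr[0]=2

Answer: N N N N N N T N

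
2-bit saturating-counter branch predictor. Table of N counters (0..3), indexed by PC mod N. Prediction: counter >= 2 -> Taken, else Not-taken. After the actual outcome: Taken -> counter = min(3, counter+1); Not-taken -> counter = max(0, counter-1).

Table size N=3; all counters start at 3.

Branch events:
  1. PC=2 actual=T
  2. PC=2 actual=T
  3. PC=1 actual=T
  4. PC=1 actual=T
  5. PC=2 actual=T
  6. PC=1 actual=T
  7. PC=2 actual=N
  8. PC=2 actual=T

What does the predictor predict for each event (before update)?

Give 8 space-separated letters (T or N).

Ev 1: PC=2 idx=2 pred=T actual=T -> ctr[2]=3
Ev 2: PC=2 idx=2 pred=T actual=T -> ctr[2]=3
Ev 3: PC=1 idx=1 pred=T actual=T -> ctr[1]=3
Ev 4: PC=1 idx=1 pred=T actual=T -> ctr[1]=3
Ev 5: PC=2 idx=2 pred=T actual=T -> ctr[2]=3
Ev 6: PC=1 idx=1 pred=T actual=T -> ctr[1]=3
Ev 7: PC=2 idx=2 pred=T actual=N -> ctr[2]=2
Ev 8: PC=2 idx=2 pred=T actual=T -> ctr[2]=3

Answer: T T T T T T T T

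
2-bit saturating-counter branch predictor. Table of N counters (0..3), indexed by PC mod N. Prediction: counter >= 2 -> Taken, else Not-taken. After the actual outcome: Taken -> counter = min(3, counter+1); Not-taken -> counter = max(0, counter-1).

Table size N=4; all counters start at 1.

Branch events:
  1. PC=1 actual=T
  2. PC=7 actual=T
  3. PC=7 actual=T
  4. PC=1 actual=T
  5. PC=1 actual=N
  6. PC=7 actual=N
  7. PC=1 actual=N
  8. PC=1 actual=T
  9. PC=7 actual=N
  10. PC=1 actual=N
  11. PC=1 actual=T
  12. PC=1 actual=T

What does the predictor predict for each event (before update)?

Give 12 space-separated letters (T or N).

Ev 1: PC=1 idx=1 pred=N actual=T -> ctr[1]=2
Ev 2: PC=7 idx=3 pred=N actual=T -> ctr[3]=2
Ev 3: PC=7 idx=3 pred=T actual=T -> ctr[3]=3
Ev 4: PC=1 idx=1 pred=T actual=T -> ctr[1]=3
Ev 5: PC=1 idx=1 pred=T actual=N -> ctr[1]=2
Ev 6: PC=7 idx=3 pred=T actual=N -> ctr[3]=2
Ev 7: PC=1 idx=1 pred=T actual=N -> ctr[1]=1
Ev 8: PC=1 idx=1 pred=N actual=T -> ctr[1]=2
Ev 9: PC=7 idx=3 pred=T actual=N -> ctr[3]=1
Ev 10: PC=1 idx=1 pred=T actual=N -> ctr[1]=1
Ev 11: PC=1 idx=1 pred=N actual=T -> ctr[1]=2
Ev 12: PC=1 idx=1 pred=T actual=T -> ctr[1]=3

Answer: N N T T T T T N T T N T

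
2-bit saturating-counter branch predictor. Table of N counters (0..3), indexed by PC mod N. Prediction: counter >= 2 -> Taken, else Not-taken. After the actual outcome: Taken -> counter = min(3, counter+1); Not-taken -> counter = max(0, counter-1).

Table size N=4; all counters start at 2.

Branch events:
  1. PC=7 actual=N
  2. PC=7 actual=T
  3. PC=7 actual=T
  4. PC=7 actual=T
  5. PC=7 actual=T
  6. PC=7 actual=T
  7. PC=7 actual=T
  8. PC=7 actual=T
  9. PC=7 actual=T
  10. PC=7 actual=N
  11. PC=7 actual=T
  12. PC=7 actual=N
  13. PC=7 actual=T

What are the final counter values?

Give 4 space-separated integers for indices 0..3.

Answer: 2 2 2 3

Derivation:
Ev 1: PC=7 idx=3 pred=T actual=N -> ctr[3]=1
Ev 2: PC=7 idx=3 pred=N actual=T -> ctr[3]=2
Ev 3: PC=7 idx=3 pred=T actual=T -> ctr[3]=3
Ev 4: PC=7 idx=3 pred=T actual=T -> ctr[3]=3
Ev 5: PC=7 idx=3 pred=T actual=T -> ctr[3]=3
Ev 6: PC=7 idx=3 pred=T actual=T -> ctr[3]=3
Ev 7: PC=7 idx=3 pred=T actual=T -> ctr[3]=3
Ev 8: PC=7 idx=3 pred=T actual=T -> ctr[3]=3
Ev 9: PC=7 idx=3 pred=T actual=T -> ctr[3]=3
Ev 10: PC=7 idx=3 pred=T actual=N -> ctr[3]=2
Ev 11: PC=7 idx=3 pred=T actual=T -> ctr[3]=3
Ev 12: PC=7 idx=3 pred=T actual=N -> ctr[3]=2
Ev 13: PC=7 idx=3 pred=T actual=T -> ctr[3]=3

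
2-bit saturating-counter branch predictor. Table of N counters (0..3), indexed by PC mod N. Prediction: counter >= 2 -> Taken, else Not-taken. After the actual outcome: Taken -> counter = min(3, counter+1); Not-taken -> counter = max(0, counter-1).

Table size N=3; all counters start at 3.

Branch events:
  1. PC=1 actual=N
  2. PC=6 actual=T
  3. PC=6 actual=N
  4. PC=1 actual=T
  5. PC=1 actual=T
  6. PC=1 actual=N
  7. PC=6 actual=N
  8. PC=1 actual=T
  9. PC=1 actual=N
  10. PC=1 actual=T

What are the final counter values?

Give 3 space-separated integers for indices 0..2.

Ev 1: PC=1 idx=1 pred=T actual=N -> ctr[1]=2
Ev 2: PC=6 idx=0 pred=T actual=T -> ctr[0]=3
Ev 3: PC=6 idx=0 pred=T actual=N -> ctr[0]=2
Ev 4: PC=1 idx=1 pred=T actual=T -> ctr[1]=3
Ev 5: PC=1 idx=1 pred=T actual=T -> ctr[1]=3
Ev 6: PC=1 idx=1 pred=T actual=N -> ctr[1]=2
Ev 7: PC=6 idx=0 pred=T actual=N -> ctr[0]=1
Ev 8: PC=1 idx=1 pred=T actual=T -> ctr[1]=3
Ev 9: PC=1 idx=1 pred=T actual=N -> ctr[1]=2
Ev 10: PC=1 idx=1 pred=T actual=T -> ctr[1]=3

Answer: 1 3 3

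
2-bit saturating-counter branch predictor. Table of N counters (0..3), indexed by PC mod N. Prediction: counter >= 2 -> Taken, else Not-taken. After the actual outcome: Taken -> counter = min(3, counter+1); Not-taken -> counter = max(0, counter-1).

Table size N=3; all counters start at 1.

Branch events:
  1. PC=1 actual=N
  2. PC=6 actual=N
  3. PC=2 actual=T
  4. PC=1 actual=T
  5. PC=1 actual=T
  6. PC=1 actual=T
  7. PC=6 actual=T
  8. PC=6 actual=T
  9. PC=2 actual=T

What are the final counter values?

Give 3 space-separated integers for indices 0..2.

Ev 1: PC=1 idx=1 pred=N actual=N -> ctr[1]=0
Ev 2: PC=6 idx=0 pred=N actual=N -> ctr[0]=0
Ev 3: PC=2 idx=2 pred=N actual=T -> ctr[2]=2
Ev 4: PC=1 idx=1 pred=N actual=T -> ctr[1]=1
Ev 5: PC=1 idx=1 pred=N actual=T -> ctr[1]=2
Ev 6: PC=1 idx=1 pred=T actual=T -> ctr[1]=3
Ev 7: PC=6 idx=0 pred=N actual=T -> ctr[0]=1
Ev 8: PC=6 idx=0 pred=N actual=T -> ctr[0]=2
Ev 9: PC=2 idx=2 pred=T actual=T -> ctr[2]=3

Answer: 2 3 3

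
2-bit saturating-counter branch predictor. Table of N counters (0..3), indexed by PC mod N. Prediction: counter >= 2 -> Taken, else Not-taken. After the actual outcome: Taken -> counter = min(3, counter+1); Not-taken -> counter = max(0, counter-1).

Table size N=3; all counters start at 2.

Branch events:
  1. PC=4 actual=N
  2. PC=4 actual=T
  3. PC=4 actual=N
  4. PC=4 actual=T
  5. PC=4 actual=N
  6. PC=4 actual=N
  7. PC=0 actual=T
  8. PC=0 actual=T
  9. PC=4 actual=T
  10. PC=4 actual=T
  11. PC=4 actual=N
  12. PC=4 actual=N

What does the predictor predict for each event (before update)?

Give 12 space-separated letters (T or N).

Ev 1: PC=4 idx=1 pred=T actual=N -> ctr[1]=1
Ev 2: PC=4 idx=1 pred=N actual=T -> ctr[1]=2
Ev 3: PC=4 idx=1 pred=T actual=N -> ctr[1]=1
Ev 4: PC=4 idx=1 pred=N actual=T -> ctr[1]=2
Ev 5: PC=4 idx=1 pred=T actual=N -> ctr[1]=1
Ev 6: PC=4 idx=1 pred=N actual=N -> ctr[1]=0
Ev 7: PC=0 idx=0 pred=T actual=T -> ctr[0]=3
Ev 8: PC=0 idx=0 pred=T actual=T -> ctr[0]=3
Ev 9: PC=4 idx=1 pred=N actual=T -> ctr[1]=1
Ev 10: PC=4 idx=1 pred=N actual=T -> ctr[1]=2
Ev 11: PC=4 idx=1 pred=T actual=N -> ctr[1]=1
Ev 12: PC=4 idx=1 pred=N actual=N -> ctr[1]=0

Answer: T N T N T N T T N N T N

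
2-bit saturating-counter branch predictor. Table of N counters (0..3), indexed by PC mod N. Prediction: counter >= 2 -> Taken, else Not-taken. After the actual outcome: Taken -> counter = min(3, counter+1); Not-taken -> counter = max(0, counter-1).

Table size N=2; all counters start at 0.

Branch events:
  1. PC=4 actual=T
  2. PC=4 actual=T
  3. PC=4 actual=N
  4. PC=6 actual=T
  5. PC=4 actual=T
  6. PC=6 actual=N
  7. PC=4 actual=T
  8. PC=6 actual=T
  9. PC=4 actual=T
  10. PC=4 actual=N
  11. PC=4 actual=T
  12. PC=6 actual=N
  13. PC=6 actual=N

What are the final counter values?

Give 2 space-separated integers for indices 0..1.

Answer: 1 0

Derivation:
Ev 1: PC=4 idx=0 pred=N actual=T -> ctr[0]=1
Ev 2: PC=4 idx=0 pred=N actual=T -> ctr[0]=2
Ev 3: PC=4 idx=0 pred=T actual=N -> ctr[0]=1
Ev 4: PC=6 idx=0 pred=N actual=T -> ctr[0]=2
Ev 5: PC=4 idx=0 pred=T actual=T -> ctr[0]=3
Ev 6: PC=6 idx=0 pred=T actual=N -> ctr[0]=2
Ev 7: PC=4 idx=0 pred=T actual=T -> ctr[0]=3
Ev 8: PC=6 idx=0 pred=T actual=T -> ctr[0]=3
Ev 9: PC=4 idx=0 pred=T actual=T -> ctr[0]=3
Ev 10: PC=4 idx=0 pred=T actual=N -> ctr[0]=2
Ev 11: PC=4 idx=0 pred=T actual=T -> ctr[0]=3
Ev 12: PC=6 idx=0 pred=T actual=N -> ctr[0]=2
Ev 13: PC=6 idx=0 pred=T actual=N -> ctr[0]=1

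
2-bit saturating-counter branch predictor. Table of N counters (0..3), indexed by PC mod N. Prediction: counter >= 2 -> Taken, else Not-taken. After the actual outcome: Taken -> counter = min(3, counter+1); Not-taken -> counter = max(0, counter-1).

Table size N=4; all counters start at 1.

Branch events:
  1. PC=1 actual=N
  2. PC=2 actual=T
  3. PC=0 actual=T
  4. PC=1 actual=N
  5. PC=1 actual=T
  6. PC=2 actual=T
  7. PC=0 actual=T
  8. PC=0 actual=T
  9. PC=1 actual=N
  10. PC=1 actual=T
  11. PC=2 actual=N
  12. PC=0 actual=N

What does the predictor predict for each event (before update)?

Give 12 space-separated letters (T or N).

Answer: N N N N N T T T N N T T

Derivation:
Ev 1: PC=1 idx=1 pred=N actual=N -> ctr[1]=0
Ev 2: PC=2 idx=2 pred=N actual=T -> ctr[2]=2
Ev 3: PC=0 idx=0 pred=N actual=T -> ctr[0]=2
Ev 4: PC=1 idx=1 pred=N actual=N -> ctr[1]=0
Ev 5: PC=1 idx=1 pred=N actual=T -> ctr[1]=1
Ev 6: PC=2 idx=2 pred=T actual=T -> ctr[2]=3
Ev 7: PC=0 idx=0 pred=T actual=T -> ctr[0]=3
Ev 8: PC=0 idx=0 pred=T actual=T -> ctr[0]=3
Ev 9: PC=1 idx=1 pred=N actual=N -> ctr[1]=0
Ev 10: PC=1 idx=1 pred=N actual=T -> ctr[1]=1
Ev 11: PC=2 idx=2 pred=T actual=N -> ctr[2]=2
Ev 12: PC=0 idx=0 pred=T actual=N -> ctr[0]=2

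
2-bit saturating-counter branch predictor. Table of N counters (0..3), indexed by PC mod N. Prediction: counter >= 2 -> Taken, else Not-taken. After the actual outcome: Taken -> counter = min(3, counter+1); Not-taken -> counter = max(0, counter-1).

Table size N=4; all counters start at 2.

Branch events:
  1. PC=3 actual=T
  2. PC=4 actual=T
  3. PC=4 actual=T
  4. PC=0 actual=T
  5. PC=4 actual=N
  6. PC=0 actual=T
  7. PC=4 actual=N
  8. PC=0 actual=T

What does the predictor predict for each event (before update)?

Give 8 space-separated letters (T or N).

Ev 1: PC=3 idx=3 pred=T actual=T -> ctr[3]=3
Ev 2: PC=4 idx=0 pred=T actual=T -> ctr[0]=3
Ev 3: PC=4 idx=0 pred=T actual=T -> ctr[0]=3
Ev 4: PC=0 idx=0 pred=T actual=T -> ctr[0]=3
Ev 5: PC=4 idx=0 pred=T actual=N -> ctr[0]=2
Ev 6: PC=0 idx=0 pred=T actual=T -> ctr[0]=3
Ev 7: PC=4 idx=0 pred=T actual=N -> ctr[0]=2
Ev 8: PC=0 idx=0 pred=T actual=T -> ctr[0]=3

Answer: T T T T T T T T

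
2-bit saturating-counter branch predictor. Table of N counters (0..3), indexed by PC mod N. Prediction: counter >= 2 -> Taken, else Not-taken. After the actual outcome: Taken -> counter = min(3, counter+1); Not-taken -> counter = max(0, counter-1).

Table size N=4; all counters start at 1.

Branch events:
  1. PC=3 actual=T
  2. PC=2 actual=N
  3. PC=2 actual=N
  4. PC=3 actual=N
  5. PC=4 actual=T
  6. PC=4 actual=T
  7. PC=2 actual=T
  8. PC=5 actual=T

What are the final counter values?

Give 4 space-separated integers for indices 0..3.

Ev 1: PC=3 idx=3 pred=N actual=T -> ctr[3]=2
Ev 2: PC=2 idx=2 pred=N actual=N -> ctr[2]=0
Ev 3: PC=2 idx=2 pred=N actual=N -> ctr[2]=0
Ev 4: PC=3 idx=3 pred=T actual=N -> ctr[3]=1
Ev 5: PC=4 idx=0 pred=N actual=T -> ctr[0]=2
Ev 6: PC=4 idx=0 pred=T actual=T -> ctr[0]=3
Ev 7: PC=2 idx=2 pred=N actual=T -> ctr[2]=1
Ev 8: PC=5 idx=1 pred=N actual=T -> ctr[1]=2

Answer: 3 2 1 1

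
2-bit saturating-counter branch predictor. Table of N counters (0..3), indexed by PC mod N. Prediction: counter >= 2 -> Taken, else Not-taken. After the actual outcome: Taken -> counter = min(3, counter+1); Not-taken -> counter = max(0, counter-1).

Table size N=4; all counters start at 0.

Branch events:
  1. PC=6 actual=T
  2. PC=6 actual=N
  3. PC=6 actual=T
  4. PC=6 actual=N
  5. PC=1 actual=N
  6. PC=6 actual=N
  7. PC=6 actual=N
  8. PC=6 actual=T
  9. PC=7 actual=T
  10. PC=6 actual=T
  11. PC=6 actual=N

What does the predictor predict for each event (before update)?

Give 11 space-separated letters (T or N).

Ev 1: PC=6 idx=2 pred=N actual=T -> ctr[2]=1
Ev 2: PC=6 idx=2 pred=N actual=N -> ctr[2]=0
Ev 3: PC=6 idx=2 pred=N actual=T -> ctr[2]=1
Ev 4: PC=6 idx=2 pred=N actual=N -> ctr[2]=0
Ev 5: PC=1 idx=1 pred=N actual=N -> ctr[1]=0
Ev 6: PC=6 idx=2 pred=N actual=N -> ctr[2]=0
Ev 7: PC=6 idx=2 pred=N actual=N -> ctr[2]=0
Ev 8: PC=6 idx=2 pred=N actual=T -> ctr[2]=1
Ev 9: PC=7 idx=3 pred=N actual=T -> ctr[3]=1
Ev 10: PC=6 idx=2 pred=N actual=T -> ctr[2]=2
Ev 11: PC=6 idx=2 pred=T actual=N -> ctr[2]=1

Answer: N N N N N N N N N N T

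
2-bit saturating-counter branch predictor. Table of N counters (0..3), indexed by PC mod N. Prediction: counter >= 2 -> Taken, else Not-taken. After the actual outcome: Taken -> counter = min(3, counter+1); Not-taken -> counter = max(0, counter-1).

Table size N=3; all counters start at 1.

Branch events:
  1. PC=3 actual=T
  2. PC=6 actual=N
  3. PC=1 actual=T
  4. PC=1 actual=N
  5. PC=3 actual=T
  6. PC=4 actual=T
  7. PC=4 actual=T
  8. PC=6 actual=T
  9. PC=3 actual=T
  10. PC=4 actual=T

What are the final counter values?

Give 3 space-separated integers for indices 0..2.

Answer: 3 3 1

Derivation:
Ev 1: PC=3 idx=0 pred=N actual=T -> ctr[0]=2
Ev 2: PC=6 idx=0 pred=T actual=N -> ctr[0]=1
Ev 3: PC=1 idx=1 pred=N actual=T -> ctr[1]=2
Ev 4: PC=1 idx=1 pred=T actual=N -> ctr[1]=1
Ev 5: PC=3 idx=0 pred=N actual=T -> ctr[0]=2
Ev 6: PC=4 idx=1 pred=N actual=T -> ctr[1]=2
Ev 7: PC=4 idx=1 pred=T actual=T -> ctr[1]=3
Ev 8: PC=6 idx=0 pred=T actual=T -> ctr[0]=3
Ev 9: PC=3 idx=0 pred=T actual=T -> ctr[0]=3
Ev 10: PC=4 idx=1 pred=T actual=T -> ctr[1]=3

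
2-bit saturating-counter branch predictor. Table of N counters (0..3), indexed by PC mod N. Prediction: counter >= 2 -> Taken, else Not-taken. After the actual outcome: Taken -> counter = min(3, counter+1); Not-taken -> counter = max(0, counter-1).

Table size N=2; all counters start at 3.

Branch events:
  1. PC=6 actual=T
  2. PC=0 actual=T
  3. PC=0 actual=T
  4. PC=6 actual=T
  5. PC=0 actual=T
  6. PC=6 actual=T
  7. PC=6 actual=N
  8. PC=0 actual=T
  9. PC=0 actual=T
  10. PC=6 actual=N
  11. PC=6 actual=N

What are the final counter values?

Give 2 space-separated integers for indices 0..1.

Answer: 1 3

Derivation:
Ev 1: PC=6 idx=0 pred=T actual=T -> ctr[0]=3
Ev 2: PC=0 idx=0 pred=T actual=T -> ctr[0]=3
Ev 3: PC=0 idx=0 pred=T actual=T -> ctr[0]=3
Ev 4: PC=6 idx=0 pred=T actual=T -> ctr[0]=3
Ev 5: PC=0 idx=0 pred=T actual=T -> ctr[0]=3
Ev 6: PC=6 idx=0 pred=T actual=T -> ctr[0]=3
Ev 7: PC=6 idx=0 pred=T actual=N -> ctr[0]=2
Ev 8: PC=0 idx=0 pred=T actual=T -> ctr[0]=3
Ev 9: PC=0 idx=0 pred=T actual=T -> ctr[0]=3
Ev 10: PC=6 idx=0 pred=T actual=N -> ctr[0]=2
Ev 11: PC=6 idx=0 pred=T actual=N -> ctr[0]=1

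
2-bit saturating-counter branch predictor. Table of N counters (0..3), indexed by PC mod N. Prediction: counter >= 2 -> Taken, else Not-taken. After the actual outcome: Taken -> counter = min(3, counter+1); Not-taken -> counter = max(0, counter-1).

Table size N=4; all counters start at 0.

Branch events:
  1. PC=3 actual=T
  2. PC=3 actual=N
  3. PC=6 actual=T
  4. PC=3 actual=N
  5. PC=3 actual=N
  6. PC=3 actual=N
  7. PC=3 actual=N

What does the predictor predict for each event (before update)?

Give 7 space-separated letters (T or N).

Ev 1: PC=3 idx=3 pred=N actual=T -> ctr[3]=1
Ev 2: PC=3 idx=3 pred=N actual=N -> ctr[3]=0
Ev 3: PC=6 idx=2 pred=N actual=T -> ctr[2]=1
Ev 4: PC=3 idx=3 pred=N actual=N -> ctr[3]=0
Ev 5: PC=3 idx=3 pred=N actual=N -> ctr[3]=0
Ev 6: PC=3 idx=3 pred=N actual=N -> ctr[3]=0
Ev 7: PC=3 idx=3 pred=N actual=N -> ctr[3]=0

Answer: N N N N N N N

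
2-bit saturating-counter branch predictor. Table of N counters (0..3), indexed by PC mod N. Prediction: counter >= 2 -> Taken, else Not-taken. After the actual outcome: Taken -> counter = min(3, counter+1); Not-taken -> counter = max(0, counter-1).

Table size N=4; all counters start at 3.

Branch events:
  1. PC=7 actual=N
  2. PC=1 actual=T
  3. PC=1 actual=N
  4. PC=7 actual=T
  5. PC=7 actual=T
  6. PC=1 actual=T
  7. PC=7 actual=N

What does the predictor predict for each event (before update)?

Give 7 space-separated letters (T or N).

Answer: T T T T T T T

Derivation:
Ev 1: PC=7 idx=3 pred=T actual=N -> ctr[3]=2
Ev 2: PC=1 idx=1 pred=T actual=T -> ctr[1]=3
Ev 3: PC=1 idx=1 pred=T actual=N -> ctr[1]=2
Ev 4: PC=7 idx=3 pred=T actual=T -> ctr[3]=3
Ev 5: PC=7 idx=3 pred=T actual=T -> ctr[3]=3
Ev 6: PC=1 idx=1 pred=T actual=T -> ctr[1]=3
Ev 7: PC=7 idx=3 pred=T actual=N -> ctr[3]=2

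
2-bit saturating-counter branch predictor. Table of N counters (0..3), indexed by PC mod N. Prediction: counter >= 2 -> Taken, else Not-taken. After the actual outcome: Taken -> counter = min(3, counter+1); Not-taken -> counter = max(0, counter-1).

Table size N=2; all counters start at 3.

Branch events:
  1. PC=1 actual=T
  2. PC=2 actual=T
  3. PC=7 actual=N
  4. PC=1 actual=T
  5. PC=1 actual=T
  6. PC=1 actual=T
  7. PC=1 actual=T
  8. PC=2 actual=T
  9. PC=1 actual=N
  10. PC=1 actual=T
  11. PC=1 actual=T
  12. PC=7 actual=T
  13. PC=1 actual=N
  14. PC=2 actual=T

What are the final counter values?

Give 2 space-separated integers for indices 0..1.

Answer: 3 2

Derivation:
Ev 1: PC=1 idx=1 pred=T actual=T -> ctr[1]=3
Ev 2: PC=2 idx=0 pred=T actual=T -> ctr[0]=3
Ev 3: PC=7 idx=1 pred=T actual=N -> ctr[1]=2
Ev 4: PC=1 idx=1 pred=T actual=T -> ctr[1]=3
Ev 5: PC=1 idx=1 pred=T actual=T -> ctr[1]=3
Ev 6: PC=1 idx=1 pred=T actual=T -> ctr[1]=3
Ev 7: PC=1 idx=1 pred=T actual=T -> ctr[1]=3
Ev 8: PC=2 idx=0 pred=T actual=T -> ctr[0]=3
Ev 9: PC=1 idx=1 pred=T actual=N -> ctr[1]=2
Ev 10: PC=1 idx=1 pred=T actual=T -> ctr[1]=3
Ev 11: PC=1 idx=1 pred=T actual=T -> ctr[1]=3
Ev 12: PC=7 idx=1 pred=T actual=T -> ctr[1]=3
Ev 13: PC=1 idx=1 pred=T actual=N -> ctr[1]=2
Ev 14: PC=2 idx=0 pred=T actual=T -> ctr[0]=3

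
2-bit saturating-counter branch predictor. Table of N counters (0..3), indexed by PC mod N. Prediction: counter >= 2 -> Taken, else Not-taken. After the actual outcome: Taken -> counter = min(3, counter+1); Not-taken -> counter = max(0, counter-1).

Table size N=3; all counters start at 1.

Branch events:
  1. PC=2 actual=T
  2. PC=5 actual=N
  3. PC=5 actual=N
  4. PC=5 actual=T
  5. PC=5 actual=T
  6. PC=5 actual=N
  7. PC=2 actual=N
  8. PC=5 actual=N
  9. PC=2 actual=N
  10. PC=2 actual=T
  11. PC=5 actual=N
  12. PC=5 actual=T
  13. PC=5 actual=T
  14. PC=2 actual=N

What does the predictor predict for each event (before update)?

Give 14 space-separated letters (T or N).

Ev 1: PC=2 idx=2 pred=N actual=T -> ctr[2]=2
Ev 2: PC=5 idx=2 pred=T actual=N -> ctr[2]=1
Ev 3: PC=5 idx=2 pred=N actual=N -> ctr[2]=0
Ev 4: PC=5 idx=2 pred=N actual=T -> ctr[2]=1
Ev 5: PC=5 idx=2 pred=N actual=T -> ctr[2]=2
Ev 6: PC=5 idx=2 pred=T actual=N -> ctr[2]=1
Ev 7: PC=2 idx=2 pred=N actual=N -> ctr[2]=0
Ev 8: PC=5 idx=2 pred=N actual=N -> ctr[2]=0
Ev 9: PC=2 idx=2 pred=N actual=N -> ctr[2]=0
Ev 10: PC=2 idx=2 pred=N actual=T -> ctr[2]=1
Ev 11: PC=5 idx=2 pred=N actual=N -> ctr[2]=0
Ev 12: PC=5 idx=2 pred=N actual=T -> ctr[2]=1
Ev 13: PC=5 idx=2 pred=N actual=T -> ctr[2]=2
Ev 14: PC=2 idx=2 pred=T actual=N -> ctr[2]=1

Answer: N T N N N T N N N N N N N T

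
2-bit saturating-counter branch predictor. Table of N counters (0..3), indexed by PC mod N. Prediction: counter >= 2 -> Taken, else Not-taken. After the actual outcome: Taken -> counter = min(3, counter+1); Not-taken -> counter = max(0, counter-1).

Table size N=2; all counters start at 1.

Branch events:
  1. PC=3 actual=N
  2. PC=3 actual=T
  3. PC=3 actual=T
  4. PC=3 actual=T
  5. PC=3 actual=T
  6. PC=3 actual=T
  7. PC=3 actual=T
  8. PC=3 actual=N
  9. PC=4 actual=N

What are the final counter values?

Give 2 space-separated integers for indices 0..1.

Answer: 0 2

Derivation:
Ev 1: PC=3 idx=1 pred=N actual=N -> ctr[1]=0
Ev 2: PC=3 idx=1 pred=N actual=T -> ctr[1]=1
Ev 3: PC=3 idx=1 pred=N actual=T -> ctr[1]=2
Ev 4: PC=3 idx=1 pred=T actual=T -> ctr[1]=3
Ev 5: PC=3 idx=1 pred=T actual=T -> ctr[1]=3
Ev 6: PC=3 idx=1 pred=T actual=T -> ctr[1]=3
Ev 7: PC=3 idx=1 pred=T actual=T -> ctr[1]=3
Ev 8: PC=3 idx=1 pred=T actual=N -> ctr[1]=2
Ev 9: PC=4 idx=0 pred=N actual=N -> ctr[0]=0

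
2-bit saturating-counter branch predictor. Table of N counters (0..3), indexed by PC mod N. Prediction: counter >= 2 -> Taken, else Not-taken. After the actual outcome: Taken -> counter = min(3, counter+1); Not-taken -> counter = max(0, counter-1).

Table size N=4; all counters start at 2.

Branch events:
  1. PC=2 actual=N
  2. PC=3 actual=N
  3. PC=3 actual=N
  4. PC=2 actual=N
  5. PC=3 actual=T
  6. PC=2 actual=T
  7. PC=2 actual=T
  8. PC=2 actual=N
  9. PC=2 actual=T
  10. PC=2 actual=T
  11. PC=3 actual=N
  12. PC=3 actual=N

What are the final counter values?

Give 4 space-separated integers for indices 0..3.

Answer: 2 2 3 0

Derivation:
Ev 1: PC=2 idx=2 pred=T actual=N -> ctr[2]=1
Ev 2: PC=3 idx=3 pred=T actual=N -> ctr[3]=1
Ev 3: PC=3 idx=3 pred=N actual=N -> ctr[3]=0
Ev 4: PC=2 idx=2 pred=N actual=N -> ctr[2]=0
Ev 5: PC=3 idx=3 pred=N actual=T -> ctr[3]=1
Ev 6: PC=2 idx=2 pred=N actual=T -> ctr[2]=1
Ev 7: PC=2 idx=2 pred=N actual=T -> ctr[2]=2
Ev 8: PC=2 idx=2 pred=T actual=N -> ctr[2]=1
Ev 9: PC=2 idx=2 pred=N actual=T -> ctr[2]=2
Ev 10: PC=2 idx=2 pred=T actual=T -> ctr[2]=3
Ev 11: PC=3 idx=3 pred=N actual=N -> ctr[3]=0
Ev 12: PC=3 idx=3 pred=N actual=N -> ctr[3]=0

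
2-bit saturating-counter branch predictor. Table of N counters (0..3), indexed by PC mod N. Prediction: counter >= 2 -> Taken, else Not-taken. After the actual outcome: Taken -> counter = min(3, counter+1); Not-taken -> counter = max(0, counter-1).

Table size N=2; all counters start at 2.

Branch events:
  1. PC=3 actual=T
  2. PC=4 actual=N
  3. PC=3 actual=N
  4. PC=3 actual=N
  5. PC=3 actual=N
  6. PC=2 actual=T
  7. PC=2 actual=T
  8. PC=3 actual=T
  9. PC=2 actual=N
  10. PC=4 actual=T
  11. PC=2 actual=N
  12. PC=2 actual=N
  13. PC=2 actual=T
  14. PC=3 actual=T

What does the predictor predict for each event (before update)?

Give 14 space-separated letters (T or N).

Answer: T T T T N N T N T T T T N N

Derivation:
Ev 1: PC=3 idx=1 pred=T actual=T -> ctr[1]=3
Ev 2: PC=4 idx=0 pred=T actual=N -> ctr[0]=1
Ev 3: PC=3 idx=1 pred=T actual=N -> ctr[1]=2
Ev 4: PC=3 idx=1 pred=T actual=N -> ctr[1]=1
Ev 5: PC=3 idx=1 pred=N actual=N -> ctr[1]=0
Ev 6: PC=2 idx=0 pred=N actual=T -> ctr[0]=2
Ev 7: PC=2 idx=0 pred=T actual=T -> ctr[0]=3
Ev 8: PC=3 idx=1 pred=N actual=T -> ctr[1]=1
Ev 9: PC=2 idx=0 pred=T actual=N -> ctr[0]=2
Ev 10: PC=4 idx=0 pred=T actual=T -> ctr[0]=3
Ev 11: PC=2 idx=0 pred=T actual=N -> ctr[0]=2
Ev 12: PC=2 idx=0 pred=T actual=N -> ctr[0]=1
Ev 13: PC=2 idx=0 pred=N actual=T -> ctr[0]=2
Ev 14: PC=3 idx=1 pred=N actual=T -> ctr[1]=2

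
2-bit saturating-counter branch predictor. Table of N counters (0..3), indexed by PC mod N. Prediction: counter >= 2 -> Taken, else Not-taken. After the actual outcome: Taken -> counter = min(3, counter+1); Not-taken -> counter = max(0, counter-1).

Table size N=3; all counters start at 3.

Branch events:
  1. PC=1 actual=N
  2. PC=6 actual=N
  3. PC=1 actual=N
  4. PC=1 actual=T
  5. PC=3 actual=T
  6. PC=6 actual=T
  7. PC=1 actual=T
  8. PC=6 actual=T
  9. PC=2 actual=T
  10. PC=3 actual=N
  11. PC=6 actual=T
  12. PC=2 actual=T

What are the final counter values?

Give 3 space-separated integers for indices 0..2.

Answer: 3 3 3

Derivation:
Ev 1: PC=1 idx=1 pred=T actual=N -> ctr[1]=2
Ev 2: PC=6 idx=0 pred=T actual=N -> ctr[0]=2
Ev 3: PC=1 idx=1 pred=T actual=N -> ctr[1]=1
Ev 4: PC=1 idx=1 pred=N actual=T -> ctr[1]=2
Ev 5: PC=3 idx=0 pred=T actual=T -> ctr[0]=3
Ev 6: PC=6 idx=0 pred=T actual=T -> ctr[0]=3
Ev 7: PC=1 idx=1 pred=T actual=T -> ctr[1]=3
Ev 8: PC=6 idx=0 pred=T actual=T -> ctr[0]=3
Ev 9: PC=2 idx=2 pred=T actual=T -> ctr[2]=3
Ev 10: PC=3 idx=0 pred=T actual=N -> ctr[0]=2
Ev 11: PC=6 idx=0 pred=T actual=T -> ctr[0]=3
Ev 12: PC=2 idx=2 pred=T actual=T -> ctr[2]=3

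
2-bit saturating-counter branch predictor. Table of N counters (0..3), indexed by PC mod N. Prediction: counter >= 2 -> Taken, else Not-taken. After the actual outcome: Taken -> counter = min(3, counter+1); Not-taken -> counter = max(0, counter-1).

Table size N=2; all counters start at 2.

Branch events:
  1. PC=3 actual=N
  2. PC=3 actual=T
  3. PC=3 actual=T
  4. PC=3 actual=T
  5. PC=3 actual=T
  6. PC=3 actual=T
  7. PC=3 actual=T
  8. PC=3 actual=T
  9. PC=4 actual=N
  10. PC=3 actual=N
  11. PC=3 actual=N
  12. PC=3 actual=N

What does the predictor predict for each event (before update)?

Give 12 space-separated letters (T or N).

Answer: T N T T T T T T T T T N

Derivation:
Ev 1: PC=3 idx=1 pred=T actual=N -> ctr[1]=1
Ev 2: PC=3 idx=1 pred=N actual=T -> ctr[1]=2
Ev 3: PC=3 idx=1 pred=T actual=T -> ctr[1]=3
Ev 4: PC=3 idx=1 pred=T actual=T -> ctr[1]=3
Ev 5: PC=3 idx=1 pred=T actual=T -> ctr[1]=3
Ev 6: PC=3 idx=1 pred=T actual=T -> ctr[1]=3
Ev 7: PC=3 idx=1 pred=T actual=T -> ctr[1]=3
Ev 8: PC=3 idx=1 pred=T actual=T -> ctr[1]=3
Ev 9: PC=4 idx=0 pred=T actual=N -> ctr[0]=1
Ev 10: PC=3 idx=1 pred=T actual=N -> ctr[1]=2
Ev 11: PC=3 idx=1 pred=T actual=N -> ctr[1]=1
Ev 12: PC=3 idx=1 pred=N actual=N -> ctr[1]=0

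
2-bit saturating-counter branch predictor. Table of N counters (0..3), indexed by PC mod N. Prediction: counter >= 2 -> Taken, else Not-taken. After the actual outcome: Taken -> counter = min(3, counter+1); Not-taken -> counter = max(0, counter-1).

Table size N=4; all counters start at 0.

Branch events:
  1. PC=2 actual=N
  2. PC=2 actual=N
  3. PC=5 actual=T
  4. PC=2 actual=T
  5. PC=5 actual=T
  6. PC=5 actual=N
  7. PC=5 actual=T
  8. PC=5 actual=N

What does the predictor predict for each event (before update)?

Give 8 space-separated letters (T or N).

Ev 1: PC=2 idx=2 pred=N actual=N -> ctr[2]=0
Ev 2: PC=2 idx=2 pred=N actual=N -> ctr[2]=0
Ev 3: PC=5 idx=1 pred=N actual=T -> ctr[1]=1
Ev 4: PC=2 idx=2 pred=N actual=T -> ctr[2]=1
Ev 5: PC=5 idx=1 pred=N actual=T -> ctr[1]=2
Ev 6: PC=5 idx=1 pred=T actual=N -> ctr[1]=1
Ev 7: PC=5 idx=1 pred=N actual=T -> ctr[1]=2
Ev 8: PC=5 idx=1 pred=T actual=N -> ctr[1]=1

Answer: N N N N N T N T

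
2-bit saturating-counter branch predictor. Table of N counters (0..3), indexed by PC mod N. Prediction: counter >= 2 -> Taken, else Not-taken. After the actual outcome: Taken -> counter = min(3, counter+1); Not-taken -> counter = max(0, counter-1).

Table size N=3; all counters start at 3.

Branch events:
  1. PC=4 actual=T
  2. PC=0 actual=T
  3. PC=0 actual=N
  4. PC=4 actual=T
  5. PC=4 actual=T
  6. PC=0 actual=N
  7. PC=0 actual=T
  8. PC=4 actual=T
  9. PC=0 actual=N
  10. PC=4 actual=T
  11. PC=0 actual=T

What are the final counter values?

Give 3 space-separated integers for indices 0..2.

Answer: 2 3 3

Derivation:
Ev 1: PC=4 idx=1 pred=T actual=T -> ctr[1]=3
Ev 2: PC=0 idx=0 pred=T actual=T -> ctr[0]=3
Ev 3: PC=0 idx=0 pred=T actual=N -> ctr[0]=2
Ev 4: PC=4 idx=1 pred=T actual=T -> ctr[1]=3
Ev 5: PC=4 idx=1 pred=T actual=T -> ctr[1]=3
Ev 6: PC=0 idx=0 pred=T actual=N -> ctr[0]=1
Ev 7: PC=0 idx=0 pred=N actual=T -> ctr[0]=2
Ev 8: PC=4 idx=1 pred=T actual=T -> ctr[1]=3
Ev 9: PC=0 idx=0 pred=T actual=N -> ctr[0]=1
Ev 10: PC=4 idx=1 pred=T actual=T -> ctr[1]=3
Ev 11: PC=0 idx=0 pred=N actual=T -> ctr[0]=2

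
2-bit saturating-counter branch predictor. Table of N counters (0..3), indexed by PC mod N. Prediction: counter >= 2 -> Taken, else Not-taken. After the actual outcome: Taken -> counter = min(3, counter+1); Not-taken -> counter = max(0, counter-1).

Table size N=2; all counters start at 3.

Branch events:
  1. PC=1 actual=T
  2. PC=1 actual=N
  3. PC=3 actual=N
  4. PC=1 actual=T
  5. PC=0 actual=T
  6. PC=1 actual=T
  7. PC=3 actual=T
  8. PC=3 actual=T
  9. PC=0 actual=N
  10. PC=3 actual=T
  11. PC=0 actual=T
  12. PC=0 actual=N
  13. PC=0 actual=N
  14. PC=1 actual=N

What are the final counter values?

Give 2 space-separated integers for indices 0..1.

Answer: 1 2

Derivation:
Ev 1: PC=1 idx=1 pred=T actual=T -> ctr[1]=3
Ev 2: PC=1 idx=1 pred=T actual=N -> ctr[1]=2
Ev 3: PC=3 idx=1 pred=T actual=N -> ctr[1]=1
Ev 4: PC=1 idx=1 pred=N actual=T -> ctr[1]=2
Ev 5: PC=0 idx=0 pred=T actual=T -> ctr[0]=3
Ev 6: PC=1 idx=1 pred=T actual=T -> ctr[1]=3
Ev 7: PC=3 idx=1 pred=T actual=T -> ctr[1]=3
Ev 8: PC=3 idx=1 pred=T actual=T -> ctr[1]=3
Ev 9: PC=0 idx=0 pred=T actual=N -> ctr[0]=2
Ev 10: PC=3 idx=1 pred=T actual=T -> ctr[1]=3
Ev 11: PC=0 idx=0 pred=T actual=T -> ctr[0]=3
Ev 12: PC=0 idx=0 pred=T actual=N -> ctr[0]=2
Ev 13: PC=0 idx=0 pred=T actual=N -> ctr[0]=1
Ev 14: PC=1 idx=1 pred=T actual=N -> ctr[1]=2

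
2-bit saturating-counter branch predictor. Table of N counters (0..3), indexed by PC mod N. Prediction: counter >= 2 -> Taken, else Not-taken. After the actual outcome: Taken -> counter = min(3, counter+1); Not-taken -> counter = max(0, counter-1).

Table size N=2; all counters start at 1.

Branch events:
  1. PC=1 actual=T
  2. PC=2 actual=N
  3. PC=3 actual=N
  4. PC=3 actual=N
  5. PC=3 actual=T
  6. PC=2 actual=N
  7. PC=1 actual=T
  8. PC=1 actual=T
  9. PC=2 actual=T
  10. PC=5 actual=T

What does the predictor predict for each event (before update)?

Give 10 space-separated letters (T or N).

Answer: N N T N N N N T N T

Derivation:
Ev 1: PC=1 idx=1 pred=N actual=T -> ctr[1]=2
Ev 2: PC=2 idx=0 pred=N actual=N -> ctr[0]=0
Ev 3: PC=3 idx=1 pred=T actual=N -> ctr[1]=1
Ev 4: PC=3 idx=1 pred=N actual=N -> ctr[1]=0
Ev 5: PC=3 idx=1 pred=N actual=T -> ctr[1]=1
Ev 6: PC=2 idx=0 pred=N actual=N -> ctr[0]=0
Ev 7: PC=1 idx=1 pred=N actual=T -> ctr[1]=2
Ev 8: PC=1 idx=1 pred=T actual=T -> ctr[1]=3
Ev 9: PC=2 idx=0 pred=N actual=T -> ctr[0]=1
Ev 10: PC=5 idx=1 pred=T actual=T -> ctr[1]=3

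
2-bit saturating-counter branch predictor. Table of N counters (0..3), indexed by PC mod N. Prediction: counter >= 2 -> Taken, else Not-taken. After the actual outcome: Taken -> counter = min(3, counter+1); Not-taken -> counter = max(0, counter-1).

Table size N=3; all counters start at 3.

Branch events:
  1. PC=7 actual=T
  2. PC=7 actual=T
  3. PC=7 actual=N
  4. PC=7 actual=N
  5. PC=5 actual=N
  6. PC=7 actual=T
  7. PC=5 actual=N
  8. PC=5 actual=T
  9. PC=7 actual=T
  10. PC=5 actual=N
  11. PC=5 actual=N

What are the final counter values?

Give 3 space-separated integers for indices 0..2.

Ev 1: PC=7 idx=1 pred=T actual=T -> ctr[1]=3
Ev 2: PC=7 idx=1 pred=T actual=T -> ctr[1]=3
Ev 3: PC=7 idx=1 pred=T actual=N -> ctr[1]=2
Ev 4: PC=7 idx=1 pred=T actual=N -> ctr[1]=1
Ev 5: PC=5 idx=2 pred=T actual=N -> ctr[2]=2
Ev 6: PC=7 idx=1 pred=N actual=T -> ctr[1]=2
Ev 7: PC=5 idx=2 pred=T actual=N -> ctr[2]=1
Ev 8: PC=5 idx=2 pred=N actual=T -> ctr[2]=2
Ev 9: PC=7 idx=1 pred=T actual=T -> ctr[1]=3
Ev 10: PC=5 idx=2 pred=T actual=N -> ctr[2]=1
Ev 11: PC=5 idx=2 pred=N actual=N -> ctr[2]=0

Answer: 3 3 0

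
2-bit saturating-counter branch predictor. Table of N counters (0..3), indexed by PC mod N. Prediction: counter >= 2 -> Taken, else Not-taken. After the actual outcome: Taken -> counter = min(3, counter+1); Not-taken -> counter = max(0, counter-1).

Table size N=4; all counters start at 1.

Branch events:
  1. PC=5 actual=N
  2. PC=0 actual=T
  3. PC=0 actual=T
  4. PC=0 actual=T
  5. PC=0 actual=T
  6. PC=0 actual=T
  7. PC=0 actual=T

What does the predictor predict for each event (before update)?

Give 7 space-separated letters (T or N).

Ev 1: PC=5 idx=1 pred=N actual=N -> ctr[1]=0
Ev 2: PC=0 idx=0 pred=N actual=T -> ctr[0]=2
Ev 3: PC=0 idx=0 pred=T actual=T -> ctr[0]=3
Ev 4: PC=0 idx=0 pred=T actual=T -> ctr[0]=3
Ev 5: PC=0 idx=0 pred=T actual=T -> ctr[0]=3
Ev 6: PC=0 idx=0 pred=T actual=T -> ctr[0]=3
Ev 7: PC=0 idx=0 pred=T actual=T -> ctr[0]=3

Answer: N N T T T T T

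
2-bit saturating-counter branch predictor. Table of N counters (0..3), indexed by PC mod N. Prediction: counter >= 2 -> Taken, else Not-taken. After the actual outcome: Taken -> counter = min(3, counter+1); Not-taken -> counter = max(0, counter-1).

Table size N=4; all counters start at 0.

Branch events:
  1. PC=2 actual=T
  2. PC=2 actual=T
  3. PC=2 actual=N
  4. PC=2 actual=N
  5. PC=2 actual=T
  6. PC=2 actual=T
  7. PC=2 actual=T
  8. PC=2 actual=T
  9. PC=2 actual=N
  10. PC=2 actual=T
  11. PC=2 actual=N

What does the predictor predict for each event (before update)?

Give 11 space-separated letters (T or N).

Ev 1: PC=2 idx=2 pred=N actual=T -> ctr[2]=1
Ev 2: PC=2 idx=2 pred=N actual=T -> ctr[2]=2
Ev 3: PC=2 idx=2 pred=T actual=N -> ctr[2]=1
Ev 4: PC=2 idx=2 pred=N actual=N -> ctr[2]=0
Ev 5: PC=2 idx=2 pred=N actual=T -> ctr[2]=1
Ev 6: PC=2 idx=2 pred=N actual=T -> ctr[2]=2
Ev 7: PC=2 idx=2 pred=T actual=T -> ctr[2]=3
Ev 8: PC=2 idx=2 pred=T actual=T -> ctr[2]=3
Ev 9: PC=2 idx=2 pred=T actual=N -> ctr[2]=2
Ev 10: PC=2 idx=2 pred=T actual=T -> ctr[2]=3
Ev 11: PC=2 idx=2 pred=T actual=N -> ctr[2]=2

Answer: N N T N N N T T T T T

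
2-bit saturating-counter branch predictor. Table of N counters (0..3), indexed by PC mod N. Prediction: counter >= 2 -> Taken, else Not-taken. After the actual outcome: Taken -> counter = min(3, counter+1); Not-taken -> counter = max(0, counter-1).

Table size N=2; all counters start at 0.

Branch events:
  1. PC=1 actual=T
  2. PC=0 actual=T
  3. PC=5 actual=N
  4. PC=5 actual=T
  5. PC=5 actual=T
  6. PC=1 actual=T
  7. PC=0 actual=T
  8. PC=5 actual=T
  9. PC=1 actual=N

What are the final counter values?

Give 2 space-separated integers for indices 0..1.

Ev 1: PC=1 idx=1 pred=N actual=T -> ctr[1]=1
Ev 2: PC=0 idx=0 pred=N actual=T -> ctr[0]=1
Ev 3: PC=5 idx=1 pred=N actual=N -> ctr[1]=0
Ev 4: PC=5 idx=1 pred=N actual=T -> ctr[1]=1
Ev 5: PC=5 idx=1 pred=N actual=T -> ctr[1]=2
Ev 6: PC=1 idx=1 pred=T actual=T -> ctr[1]=3
Ev 7: PC=0 idx=0 pred=N actual=T -> ctr[0]=2
Ev 8: PC=5 idx=1 pred=T actual=T -> ctr[1]=3
Ev 9: PC=1 idx=1 pred=T actual=N -> ctr[1]=2

Answer: 2 2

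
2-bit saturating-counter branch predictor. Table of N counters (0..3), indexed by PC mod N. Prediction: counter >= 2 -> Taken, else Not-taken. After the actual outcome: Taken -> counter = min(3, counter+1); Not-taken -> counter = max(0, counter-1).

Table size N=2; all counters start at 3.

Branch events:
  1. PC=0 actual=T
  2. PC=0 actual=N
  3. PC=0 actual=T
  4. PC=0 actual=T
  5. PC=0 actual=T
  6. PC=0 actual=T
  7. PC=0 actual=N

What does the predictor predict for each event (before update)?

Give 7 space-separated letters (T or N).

Ev 1: PC=0 idx=0 pred=T actual=T -> ctr[0]=3
Ev 2: PC=0 idx=0 pred=T actual=N -> ctr[0]=2
Ev 3: PC=0 idx=0 pred=T actual=T -> ctr[0]=3
Ev 4: PC=0 idx=0 pred=T actual=T -> ctr[0]=3
Ev 5: PC=0 idx=0 pred=T actual=T -> ctr[0]=3
Ev 6: PC=0 idx=0 pred=T actual=T -> ctr[0]=3
Ev 7: PC=0 idx=0 pred=T actual=N -> ctr[0]=2

Answer: T T T T T T T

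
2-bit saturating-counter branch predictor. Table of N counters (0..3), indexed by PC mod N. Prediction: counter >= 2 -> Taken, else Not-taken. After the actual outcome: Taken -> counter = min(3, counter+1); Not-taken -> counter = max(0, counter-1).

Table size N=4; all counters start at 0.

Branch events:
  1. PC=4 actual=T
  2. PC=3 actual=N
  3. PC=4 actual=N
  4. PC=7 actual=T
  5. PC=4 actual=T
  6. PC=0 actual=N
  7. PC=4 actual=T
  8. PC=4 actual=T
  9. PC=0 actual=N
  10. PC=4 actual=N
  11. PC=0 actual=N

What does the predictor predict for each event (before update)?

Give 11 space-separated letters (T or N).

Ev 1: PC=4 idx=0 pred=N actual=T -> ctr[0]=1
Ev 2: PC=3 idx=3 pred=N actual=N -> ctr[3]=0
Ev 3: PC=4 idx=0 pred=N actual=N -> ctr[0]=0
Ev 4: PC=7 idx=3 pred=N actual=T -> ctr[3]=1
Ev 5: PC=4 idx=0 pred=N actual=T -> ctr[0]=1
Ev 6: PC=0 idx=0 pred=N actual=N -> ctr[0]=0
Ev 7: PC=4 idx=0 pred=N actual=T -> ctr[0]=1
Ev 8: PC=4 idx=0 pred=N actual=T -> ctr[0]=2
Ev 9: PC=0 idx=0 pred=T actual=N -> ctr[0]=1
Ev 10: PC=4 idx=0 pred=N actual=N -> ctr[0]=0
Ev 11: PC=0 idx=0 pred=N actual=N -> ctr[0]=0

Answer: N N N N N N N N T N N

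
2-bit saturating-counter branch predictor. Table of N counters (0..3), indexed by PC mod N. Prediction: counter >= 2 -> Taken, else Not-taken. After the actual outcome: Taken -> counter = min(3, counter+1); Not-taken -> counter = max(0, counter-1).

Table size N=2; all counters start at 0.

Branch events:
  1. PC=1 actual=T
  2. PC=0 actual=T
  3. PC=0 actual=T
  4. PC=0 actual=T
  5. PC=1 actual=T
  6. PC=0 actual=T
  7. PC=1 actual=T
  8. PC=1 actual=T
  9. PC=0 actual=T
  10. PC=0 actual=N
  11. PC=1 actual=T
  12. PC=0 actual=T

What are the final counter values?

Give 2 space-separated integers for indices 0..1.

Answer: 3 3

Derivation:
Ev 1: PC=1 idx=1 pred=N actual=T -> ctr[1]=1
Ev 2: PC=0 idx=0 pred=N actual=T -> ctr[0]=1
Ev 3: PC=0 idx=0 pred=N actual=T -> ctr[0]=2
Ev 4: PC=0 idx=0 pred=T actual=T -> ctr[0]=3
Ev 5: PC=1 idx=1 pred=N actual=T -> ctr[1]=2
Ev 6: PC=0 idx=0 pred=T actual=T -> ctr[0]=3
Ev 7: PC=1 idx=1 pred=T actual=T -> ctr[1]=3
Ev 8: PC=1 idx=1 pred=T actual=T -> ctr[1]=3
Ev 9: PC=0 idx=0 pred=T actual=T -> ctr[0]=3
Ev 10: PC=0 idx=0 pred=T actual=N -> ctr[0]=2
Ev 11: PC=1 idx=1 pred=T actual=T -> ctr[1]=3
Ev 12: PC=0 idx=0 pred=T actual=T -> ctr[0]=3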